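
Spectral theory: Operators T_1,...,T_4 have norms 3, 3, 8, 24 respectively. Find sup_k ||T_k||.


By the Uniform Boundedness Principle, the supremum of norms is finite.
sup_k ||T_k|| = max(3, 3, 8, 24) = 24

24


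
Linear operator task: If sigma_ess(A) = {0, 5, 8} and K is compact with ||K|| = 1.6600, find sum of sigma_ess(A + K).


By Weyl's theorem, the essential spectrum is invariant under compact perturbations.
sigma_ess(A + K) = sigma_ess(A) = {0, 5, 8}
Sum = 0 + 5 + 8 = 13

13


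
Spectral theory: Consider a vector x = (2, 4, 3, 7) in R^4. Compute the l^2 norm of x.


The l^2 norm = (sum |x_i|^2)^(1/2)
Sum of 2th powers = 4 + 16 + 9 + 49 = 78
||x||_2 = (78)^(1/2) = 8.8318

8.8318


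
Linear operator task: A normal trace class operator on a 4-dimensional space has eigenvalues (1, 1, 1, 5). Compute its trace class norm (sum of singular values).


For a normal operator, singular values equal |eigenvalues|.
Trace norm = sum |lambda_i| = 1 + 1 + 1 + 5
= 8

8


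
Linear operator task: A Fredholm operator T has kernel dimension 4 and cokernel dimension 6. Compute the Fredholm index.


The Fredholm index is defined as ind(T) = dim(ker T) - dim(coker T)
= 4 - 6
= -2

-2


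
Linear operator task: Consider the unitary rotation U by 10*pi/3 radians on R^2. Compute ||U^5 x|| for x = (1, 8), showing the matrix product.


U is a rotation by theta = 10*pi/3
U^5 = rotation by 5*theta = 50*pi/3 = 2*pi/3 (mod 2*pi)
cos(2*pi/3) = -0.5000, sin(2*pi/3) = 0.8660
U^5 x = (-0.5000 * 1 - 0.8660 * 8, 0.8660 * 1 + -0.5000 * 8)
= (-7.4282, -3.1340)
||U^5 x|| = sqrt((-7.4282)^2 + (-3.1340)^2) = sqrt(65.0000) = 8.0623

8.0623


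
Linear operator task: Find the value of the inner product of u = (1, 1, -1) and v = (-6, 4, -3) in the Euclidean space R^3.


Computing the standard inner product <u, v> = sum u_i * v_i
= 1*-6 + 1*4 + -1*-3
= -6 + 4 + 3
= 1

1


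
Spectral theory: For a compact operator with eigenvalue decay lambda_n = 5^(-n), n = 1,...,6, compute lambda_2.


The eigenvalue formula gives lambda_2 = 1/5^2
= 1/25
= 0.0400

0.0400


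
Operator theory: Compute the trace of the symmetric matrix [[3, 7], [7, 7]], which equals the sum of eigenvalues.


For a self-adjoint (symmetric) matrix, the eigenvalues are real.
The sum of eigenvalues equals the trace of the matrix.
trace = 3 + 7 = 10

10


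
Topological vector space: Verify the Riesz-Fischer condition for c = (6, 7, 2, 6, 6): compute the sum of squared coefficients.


sum |c_n|^2 = 6^2 + 7^2 + 2^2 + 6^2 + 6^2
= 36 + 49 + 4 + 36 + 36
= 161

161


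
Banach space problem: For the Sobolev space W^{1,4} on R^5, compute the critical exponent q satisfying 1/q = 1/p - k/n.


Using the Sobolev embedding formula: 1/q = 1/p - k/n
1/q = 1/4 - 1/5 = 1/20
q = 1/(1/20) = 20

20.0000


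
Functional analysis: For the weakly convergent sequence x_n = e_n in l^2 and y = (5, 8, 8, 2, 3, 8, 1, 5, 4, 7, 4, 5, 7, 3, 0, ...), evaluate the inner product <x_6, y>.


x_6 = e_6 is the standard basis vector with 1 in position 6.
<x_6, y> = y_6 = 8
As n -> infinity, <x_n, y> -> 0, confirming weak convergence of (x_n) to 0.

8


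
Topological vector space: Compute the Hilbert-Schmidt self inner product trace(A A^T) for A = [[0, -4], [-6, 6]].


trace(A * A^T) = sum of squares of all entries
= 0^2 + (-4)^2 + (-6)^2 + 6^2
= 0 + 16 + 36 + 36
= 88

88


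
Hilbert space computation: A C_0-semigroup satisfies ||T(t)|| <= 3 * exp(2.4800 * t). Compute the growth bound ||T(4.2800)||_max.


||T(4.2800)|| <= 3 * exp(2.4800 * 4.2800)
= 3 * exp(10.6144)
= 3 * 40716.9603
= 122150.8809

122150.8809


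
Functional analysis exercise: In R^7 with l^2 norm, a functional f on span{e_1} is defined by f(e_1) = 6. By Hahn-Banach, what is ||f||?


The norm of f is given by ||f|| = sup_{||x||=1} |f(x)|.
On span{e_1}, ||e_1|| = 1, so ||f|| = |f(e_1)| / ||e_1||
= |6| / 1 = 6.0000

6.0000


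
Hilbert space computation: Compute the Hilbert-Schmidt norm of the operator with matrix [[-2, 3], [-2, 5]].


The Hilbert-Schmidt norm is sqrt(sum of squares of all entries).
Sum of squares = (-2)^2 + 3^2 + (-2)^2 + 5^2
= 4 + 9 + 4 + 25 = 42
||T||_HS = sqrt(42) = 6.4807

6.4807


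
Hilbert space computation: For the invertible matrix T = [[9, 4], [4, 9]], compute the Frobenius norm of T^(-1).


det(T) = 9*9 - 4*4 = 65
T^(-1) = (1/65) * [[9, -4], [-4, 9]] = [[0.1385, -0.0615], [-0.0615, 0.1385]]
||T^(-1)||_F^2 = 0.1385^2 + (-0.0615)^2 + (-0.0615)^2 + 0.1385^2 = 0.0459
||T^(-1)||_F = sqrt(0.0459) = 0.2143

0.2143


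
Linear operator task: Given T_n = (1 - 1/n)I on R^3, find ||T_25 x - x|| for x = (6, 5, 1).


T_25 x - x = (1 - 1/25)x - x = -x/25
||x|| = sqrt(62) = 7.8740
||T_25 x - x|| = ||x||/25 = 7.8740/25 = 0.3150

0.3150


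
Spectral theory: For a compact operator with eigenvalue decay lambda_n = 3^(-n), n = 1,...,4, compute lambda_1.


The eigenvalue formula gives lambda_1 = 1/3^1
= 1/3
= 0.3333

0.3333


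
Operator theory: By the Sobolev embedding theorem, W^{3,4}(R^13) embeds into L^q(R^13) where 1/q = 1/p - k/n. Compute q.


Using the Sobolev embedding formula: 1/q = 1/p - k/n
1/q = 1/4 - 3/13 = 1/52
q = 1/(1/52) = 52

52.0000


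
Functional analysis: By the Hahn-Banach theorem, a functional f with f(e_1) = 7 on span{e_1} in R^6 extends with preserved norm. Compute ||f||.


The norm of f is given by ||f|| = sup_{||x||=1} |f(x)|.
On span{e_1}, ||e_1|| = 1, so ||f|| = |f(e_1)| / ||e_1||
= |7| / 1 = 7.0000

7.0000


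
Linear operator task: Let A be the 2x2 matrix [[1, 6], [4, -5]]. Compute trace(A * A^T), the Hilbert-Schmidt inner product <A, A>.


trace(A * A^T) = sum of squares of all entries
= 1^2 + 6^2 + 4^2 + (-5)^2
= 1 + 36 + 16 + 25
= 78

78


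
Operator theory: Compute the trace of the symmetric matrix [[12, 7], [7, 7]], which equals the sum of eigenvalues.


For a self-adjoint (symmetric) matrix, the eigenvalues are real.
The sum of eigenvalues equals the trace of the matrix.
trace = 12 + 7 = 19

19


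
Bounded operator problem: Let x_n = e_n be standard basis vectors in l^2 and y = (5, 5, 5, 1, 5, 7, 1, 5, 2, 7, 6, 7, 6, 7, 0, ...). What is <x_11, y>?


x_11 = e_11 is the standard basis vector with 1 in position 11.
<x_11, y> = y_11 = 6
As n -> infinity, <x_n, y> -> 0, confirming weak convergence of (x_n) to 0.

6


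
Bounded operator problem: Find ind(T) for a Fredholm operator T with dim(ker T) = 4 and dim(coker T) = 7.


The Fredholm index is defined as ind(T) = dim(ker T) - dim(coker T)
= 4 - 7
= -3

-3


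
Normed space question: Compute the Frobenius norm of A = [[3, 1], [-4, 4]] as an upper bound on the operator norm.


||A||_F^2 = sum a_ij^2
= 3^2 + 1^2 + (-4)^2 + 4^2
= 9 + 1 + 16 + 16 = 42
||A||_F = sqrt(42) = 6.4807

6.4807


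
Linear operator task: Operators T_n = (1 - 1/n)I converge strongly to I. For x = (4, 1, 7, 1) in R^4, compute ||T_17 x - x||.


T_17 x - x = (1 - 1/17)x - x = -x/17
||x|| = sqrt(67) = 8.1854
||T_17 x - x|| = ||x||/17 = 8.1854/17 = 0.4815

0.4815


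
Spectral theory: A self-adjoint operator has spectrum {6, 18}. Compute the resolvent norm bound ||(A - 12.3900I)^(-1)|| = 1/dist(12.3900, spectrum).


dist(12.3900, {6, 18}) = min(|12.3900 - 6|, |12.3900 - 18|)
= min(6.3900, 5.6100) = 5.6100
Resolvent bound = 1/5.6100 = 0.1783

0.1783


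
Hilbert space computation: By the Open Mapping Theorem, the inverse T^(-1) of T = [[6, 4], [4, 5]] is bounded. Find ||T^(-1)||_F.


det(T) = 6*5 - 4*4 = 14
T^(-1) = (1/14) * [[5, -4], [-4, 6]] = [[0.3571, -0.2857], [-0.2857, 0.4286]]
||T^(-1)||_F^2 = 0.3571^2 + (-0.2857)^2 + (-0.2857)^2 + 0.4286^2 = 0.4745
||T^(-1)||_F = sqrt(0.4745) = 0.6888

0.6888


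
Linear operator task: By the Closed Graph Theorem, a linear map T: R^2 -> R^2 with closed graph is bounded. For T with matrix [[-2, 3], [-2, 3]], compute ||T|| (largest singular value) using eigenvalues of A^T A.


A^T A = [[8, -12], [-12, 18]]
trace(A^T A) = 26, det(A^T A) = 0
discriminant = 26^2 - 4*0 = 676
Largest eigenvalue of A^T A = (trace + sqrt(disc))/2 = 26.0000
||T|| = sqrt(26.0000) = 5.0990

5.0990


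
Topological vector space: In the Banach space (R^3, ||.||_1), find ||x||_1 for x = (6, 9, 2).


The l^1 norm equals the sum of absolute values of all components.
||x||_1 = 6 + 9 + 2
= 17

17.0000


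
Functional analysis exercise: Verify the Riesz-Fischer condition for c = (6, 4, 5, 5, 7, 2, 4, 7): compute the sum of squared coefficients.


sum |c_n|^2 = 6^2 + 4^2 + 5^2 + 5^2 + 7^2 + 2^2 + 4^2 + 7^2
= 36 + 16 + 25 + 25 + 49 + 4 + 16 + 49
= 220

220


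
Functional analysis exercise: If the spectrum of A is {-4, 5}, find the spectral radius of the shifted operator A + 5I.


Spectrum of A + 5I = {1, 10}
Spectral radius = max |lambda| over the shifted spectrum
= max(1, 10) = 10

10


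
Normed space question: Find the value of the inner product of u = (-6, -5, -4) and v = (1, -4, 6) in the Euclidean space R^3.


Computing the standard inner product <u, v> = sum u_i * v_i
= -6*1 + -5*-4 + -4*6
= -6 + 20 + -24
= -10

-10


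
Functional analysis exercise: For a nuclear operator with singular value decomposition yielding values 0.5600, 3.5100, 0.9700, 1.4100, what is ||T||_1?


The nuclear norm is the sum of all singular values.
||T||_1 = 0.5600 + 3.5100 + 0.9700 + 1.4100
= 6.4500

6.4500


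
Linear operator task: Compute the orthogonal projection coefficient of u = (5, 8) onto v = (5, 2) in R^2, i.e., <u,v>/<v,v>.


Computing <u,v> = 5*5 + 8*2 = 41
Computing <v,v> = 5^2 + 2^2 = 29
Projection coefficient = 41/29 = 1.4138

1.4138


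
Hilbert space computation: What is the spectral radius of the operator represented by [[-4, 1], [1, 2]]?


For a 2x2 matrix, eigenvalues satisfy lambda^2 - (trace)*lambda + det = 0
trace = -4 + 2 = -2
det = -4*2 - 1*1 = -9
discriminant = (-2)^2 - 4*(-9) = 40
spectral radius = max |eigenvalue| = 4.1623

4.1623


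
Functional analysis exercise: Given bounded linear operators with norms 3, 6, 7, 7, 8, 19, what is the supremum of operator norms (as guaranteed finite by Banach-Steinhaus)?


By the Uniform Boundedness Principle, the supremum of norms is finite.
sup_k ||T_k|| = max(3, 6, 7, 7, 8, 19) = 19

19


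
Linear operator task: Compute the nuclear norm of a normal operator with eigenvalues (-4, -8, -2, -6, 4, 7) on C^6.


For a normal operator, singular values equal |eigenvalues|.
Trace norm = sum |lambda_i| = 4 + 8 + 2 + 6 + 4 + 7
= 31

31


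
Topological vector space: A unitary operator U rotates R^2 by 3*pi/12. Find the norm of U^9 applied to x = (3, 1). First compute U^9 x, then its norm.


U is a rotation by theta = 3*pi/12
U^9 = rotation by 9*theta = 27*pi/12 = 3*pi/12 (mod 2*pi)
cos(3*pi/12) = 0.7071, sin(3*pi/12) = 0.7071
U^9 x = (0.7071 * 3 - 0.7071 * 1, 0.7071 * 3 + 0.7071 * 1)
= (1.4142, 2.8284)
||U^9 x|| = sqrt(1.4142^2 + 2.8284^2) = sqrt(10.0000) = 3.1623

3.1623


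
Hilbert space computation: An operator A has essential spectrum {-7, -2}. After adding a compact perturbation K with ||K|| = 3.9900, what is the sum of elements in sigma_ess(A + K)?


By Weyl's theorem, the essential spectrum is invariant under compact perturbations.
sigma_ess(A + K) = sigma_ess(A) = {-7, -2}
Sum = -7 + -2 = -9

-9


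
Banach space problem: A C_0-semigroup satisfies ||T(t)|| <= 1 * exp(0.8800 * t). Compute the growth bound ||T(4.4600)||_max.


||T(4.4600)|| <= 1 * exp(0.8800 * 4.4600)
= 1 * exp(3.9248)
= 1 * 50.6429
= 50.6429

50.6429


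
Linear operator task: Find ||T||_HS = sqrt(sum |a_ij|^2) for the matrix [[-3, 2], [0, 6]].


The Hilbert-Schmidt norm is sqrt(sum of squares of all entries).
Sum of squares = (-3)^2 + 2^2 + 0^2 + 6^2
= 9 + 4 + 0 + 36 = 49
||T||_HS = sqrt(49) = 7.0000

7.0000


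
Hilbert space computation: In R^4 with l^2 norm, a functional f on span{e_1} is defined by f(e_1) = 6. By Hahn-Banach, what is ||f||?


The norm of f is given by ||f|| = sup_{||x||=1} |f(x)|.
On span{e_1}, ||e_1|| = 1, so ||f|| = |f(e_1)| / ||e_1||
= |6| / 1 = 6.0000

6.0000


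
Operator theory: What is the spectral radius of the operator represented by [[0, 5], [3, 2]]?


For a 2x2 matrix, eigenvalues satisfy lambda^2 - (trace)*lambda + det = 0
trace = 0 + 2 = 2
det = 0*2 - 5*3 = -15
discriminant = 2^2 - 4*(-15) = 64
spectral radius = max |eigenvalue| = 5.0000

5.0000


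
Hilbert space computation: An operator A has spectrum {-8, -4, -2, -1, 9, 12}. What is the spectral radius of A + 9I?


Spectrum of A + 9I = {1, 5, 7, 8, 18, 21}
Spectral radius = max |lambda| over the shifted spectrum
= max(1, 5, 7, 8, 18, 21) = 21

21


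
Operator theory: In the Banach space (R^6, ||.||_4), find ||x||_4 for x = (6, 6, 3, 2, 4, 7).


The l^4 norm = (sum |x_i|^4)^(1/4)
Sum of 4th powers = 1296 + 1296 + 81 + 16 + 256 + 2401 = 5346
||x||_4 = (5346)^(1/4) = 8.5508

8.5508


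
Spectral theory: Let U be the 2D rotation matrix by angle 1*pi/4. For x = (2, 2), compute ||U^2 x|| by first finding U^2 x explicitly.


U is a rotation by theta = 1*pi/4
U^2 = rotation by 2*theta = 2*pi/4
cos(2*pi/4) = 0.0000, sin(2*pi/4) = 1.0000
U^2 x = (0.0000 * 2 - 1.0000 * 2, 1.0000 * 2 + 0.0000 * 2)
= (-2.0000, 2.0000)
||U^2 x|| = sqrt((-2.0000)^2 + 2.0000^2) = sqrt(8.0000) = 2.8284

2.8284


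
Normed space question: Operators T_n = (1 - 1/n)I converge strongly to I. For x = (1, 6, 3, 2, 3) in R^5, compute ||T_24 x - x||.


T_24 x - x = (1 - 1/24)x - x = -x/24
||x|| = sqrt(59) = 7.6811
||T_24 x - x|| = ||x||/24 = 7.6811/24 = 0.3200

0.3200


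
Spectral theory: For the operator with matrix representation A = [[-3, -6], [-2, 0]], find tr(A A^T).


trace(A * A^T) = sum of squares of all entries
= (-3)^2 + (-6)^2 + (-2)^2 + 0^2
= 9 + 36 + 4 + 0
= 49

49


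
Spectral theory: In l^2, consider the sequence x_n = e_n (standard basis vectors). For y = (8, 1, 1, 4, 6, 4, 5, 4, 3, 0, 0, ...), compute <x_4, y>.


x_4 = e_4 is the standard basis vector with 1 in position 4.
<x_4, y> = y_4 = 4
As n -> infinity, <x_n, y> -> 0, confirming weak convergence of (x_n) to 0.

4


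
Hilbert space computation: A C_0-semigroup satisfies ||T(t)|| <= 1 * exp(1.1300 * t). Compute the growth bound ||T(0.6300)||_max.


||T(0.6300)|| <= 1 * exp(1.1300 * 0.6300)
= 1 * exp(0.7119)
= 1 * 2.0379
= 2.0379

2.0379


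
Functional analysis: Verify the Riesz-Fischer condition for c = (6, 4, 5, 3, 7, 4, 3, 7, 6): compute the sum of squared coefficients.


sum |c_n|^2 = 6^2 + 4^2 + 5^2 + 3^2 + 7^2 + 4^2 + 3^2 + 7^2 + 6^2
= 36 + 16 + 25 + 9 + 49 + 16 + 9 + 49 + 36
= 245

245


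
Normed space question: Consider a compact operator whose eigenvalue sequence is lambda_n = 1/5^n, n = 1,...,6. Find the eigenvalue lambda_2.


The eigenvalue formula gives lambda_2 = 1/5^2
= 1/25
= 0.0400

0.0400


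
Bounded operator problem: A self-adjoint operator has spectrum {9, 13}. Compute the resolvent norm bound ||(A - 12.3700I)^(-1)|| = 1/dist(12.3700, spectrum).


dist(12.3700, {9, 13}) = min(|12.3700 - 9|, |12.3700 - 13|)
= min(3.3700, 0.6300) = 0.6300
Resolvent bound = 1/0.6300 = 1.5873

1.5873


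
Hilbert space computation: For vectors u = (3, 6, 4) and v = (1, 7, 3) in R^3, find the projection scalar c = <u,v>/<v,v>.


Computing <u,v> = 3*1 + 6*7 + 4*3 = 57
Computing <v,v> = 1^2 + 7^2 + 3^2 = 59
Projection coefficient = 57/59 = 0.9661

0.9661


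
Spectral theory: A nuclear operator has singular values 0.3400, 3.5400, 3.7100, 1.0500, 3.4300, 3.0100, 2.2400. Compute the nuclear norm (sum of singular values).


The nuclear norm is the sum of all singular values.
||T||_1 = 0.3400 + 3.5400 + 3.7100 + 1.0500 + 3.4300 + 3.0100 + 2.2400
= 17.3200

17.3200


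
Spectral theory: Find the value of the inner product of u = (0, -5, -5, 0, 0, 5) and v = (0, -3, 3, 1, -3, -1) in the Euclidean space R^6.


Computing the standard inner product <u, v> = sum u_i * v_i
= 0*0 + -5*-3 + -5*3 + 0*1 + 0*-3 + 5*-1
= 0 + 15 + -15 + 0 + 0 + -5
= -5

-5


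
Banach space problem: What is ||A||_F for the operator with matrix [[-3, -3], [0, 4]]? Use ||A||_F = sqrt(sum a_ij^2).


||A||_F^2 = sum a_ij^2
= (-3)^2 + (-3)^2 + 0^2 + 4^2
= 9 + 9 + 0 + 16 = 34
||A||_F = sqrt(34) = 5.8310

5.8310


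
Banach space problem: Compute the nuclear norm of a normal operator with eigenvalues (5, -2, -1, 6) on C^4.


For a normal operator, singular values equal |eigenvalues|.
Trace norm = sum |lambda_i| = 5 + 2 + 1 + 6
= 14

14


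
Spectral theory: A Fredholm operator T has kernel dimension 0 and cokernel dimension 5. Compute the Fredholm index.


The Fredholm index is defined as ind(T) = dim(ker T) - dim(coker T)
= 0 - 5
= -5

-5


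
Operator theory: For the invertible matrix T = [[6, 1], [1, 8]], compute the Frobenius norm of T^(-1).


det(T) = 6*8 - 1*1 = 47
T^(-1) = (1/47) * [[8, -1], [-1, 6]] = [[0.1702, -0.0213], [-0.0213, 0.1277]]
||T^(-1)||_F^2 = 0.1702^2 + (-0.0213)^2 + (-0.0213)^2 + 0.1277^2 = 0.0462
||T^(-1)||_F = sqrt(0.0462) = 0.2149

0.2149


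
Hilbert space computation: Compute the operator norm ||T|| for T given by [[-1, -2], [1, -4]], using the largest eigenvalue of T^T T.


A^T A = [[2, -2], [-2, 20]]
trace(A^T A) = 22, det(A^T A) = 36
discriminant = 22^2 - 4*36 = 340
Largest eigenvalue of A^T A = (trace + sqrt(disc))/2 = 20.2195
||T|| = sqrt(20.2195) = 4.4966

4.4966


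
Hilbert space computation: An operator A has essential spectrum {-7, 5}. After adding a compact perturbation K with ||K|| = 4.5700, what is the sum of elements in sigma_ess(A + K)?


By Weyl's theorem, the essential spectrum is invariant under compact perturbations.
sigma_ess(A + K) = sigma_ess(A) = {-7, 5}
Sum = -7 + 5 = -2

-2


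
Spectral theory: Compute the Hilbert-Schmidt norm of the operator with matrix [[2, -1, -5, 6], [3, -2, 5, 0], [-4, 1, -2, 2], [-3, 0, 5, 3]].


The Hilbert-Schmidt norm is sqrt(sum of squares of all entries).
Sum of squares = 2^2 + (-1)^2 + (-5)^2 + 6^2 + 3^2 + (-2)^2 + 5^2 + 0^2 + (-4)^2 + 1^2 + (-2)^2 + 2^2 + (-3)^2 + 0^2 + 5^2 + 3^2
= 4 + 1 + 25 + 36 + 9 + 4 + 25 + 0 + 16 + 1 + 4 + 4 + 9 + 0 + 25 + 9 = 172
||T||_HS = sqrt(172) = 13.1149

13.1149


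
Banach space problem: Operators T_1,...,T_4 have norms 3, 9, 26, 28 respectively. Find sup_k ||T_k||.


By the Uniform Boundedness Principle, the supremum of norms is finite.
sup_k ||T_k|| = max(3, 9, 26, 28) = 28

28


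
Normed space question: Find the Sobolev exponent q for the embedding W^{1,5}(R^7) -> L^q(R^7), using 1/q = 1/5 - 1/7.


Using the Sobolev embedding formula: 1/q = 1/p - k/n
1/q = 1/5 - 1/7 = 2/35
q = 1/(2/35) = 35/2 = 17.5000

17.5000


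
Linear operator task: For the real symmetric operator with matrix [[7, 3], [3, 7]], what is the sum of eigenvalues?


For a self-adjoint (symmetric) matrix, the eigenvalues are real.
The sum of eigenvalues equals the trace of the matrix.
trace = 7 + 7 = 14

14


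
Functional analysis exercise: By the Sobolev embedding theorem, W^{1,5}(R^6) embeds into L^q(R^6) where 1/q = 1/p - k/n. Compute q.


Using the Sobolev embedding formula: 1/q = 1/p - k/n
1/q = 1/5 - 1/6 = 1/30
q = 1/(1/30) = 30

30.0000


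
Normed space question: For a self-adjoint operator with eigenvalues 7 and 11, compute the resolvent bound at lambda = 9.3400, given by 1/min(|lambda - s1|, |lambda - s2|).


dist(9.3400, {7, 11}) = min(|9.3400 - 7|, |9.3400 - 11|)
= min(2.3400, 1.6600) = 1.6600
Resolvent bound = 1/1.6600 = 0.6024

0.6024


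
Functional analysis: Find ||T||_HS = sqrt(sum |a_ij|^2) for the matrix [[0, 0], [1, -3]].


The Hilbert-Schmidt norm is sqrt(sum of squares of all entries).
Sum of squares = 0^2 + 0^2 + 1^2 + (-3)^2
= 0 + 0 + 1 + 9 = 10
||T||_HS = sqrt(10) = 3.1623

3.1623


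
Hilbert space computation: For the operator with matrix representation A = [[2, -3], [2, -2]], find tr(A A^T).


trace(A * A^T) = sum of squares of all entries
= 2^2 + (-3)^2 + 2^2 + (-2)^2
= 4 + 9 + 4 + 4
= 21

21


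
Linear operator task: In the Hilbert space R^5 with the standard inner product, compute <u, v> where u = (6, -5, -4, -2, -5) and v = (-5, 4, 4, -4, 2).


Computing the standard inner product <u, v> = sum u_i * v_i
= 6*-5 + -5*4 + -4*4 + -2*-4 + -5*2
= -30 + -20 + -16 + 8 + -10
= -68

-68


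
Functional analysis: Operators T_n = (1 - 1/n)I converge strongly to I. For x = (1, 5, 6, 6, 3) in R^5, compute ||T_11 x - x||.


T_11 x - x = (1 - 1/11)x - x = -x/11
||x|| = sqrt(107) = 10.3441
||T_11 x - x|| = ||x||/11 = 10.3441/11 = 0.9404

0.9404


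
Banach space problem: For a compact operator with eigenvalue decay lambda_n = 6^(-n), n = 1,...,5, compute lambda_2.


The eigenvalue formula gives lambda_2 = 1/6^2
= 1/36
= 0.0278

0.0278


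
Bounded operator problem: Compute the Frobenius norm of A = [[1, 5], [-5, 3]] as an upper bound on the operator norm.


||A||_F^2 = sum a_ij^2
= 1^2 + 5^2 + (-5)^2 + 3^2
= 1 + 25 + 25 + 9 = 60
||A||_F = sqrt(60) = 7.7460

7.7460


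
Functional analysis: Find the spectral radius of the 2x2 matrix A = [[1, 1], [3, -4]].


For a 2x2 matrix, eigenvalues satisfy lambda^2 - (trace)*lambda + det = 0
trace = 1 + -4 = -3
det = 1*-4 - 1*3 = -7
discriminant = (-3)^2 - 4*(-7) = 37
spectral radius = max |eigenvalue| = 4.5414

4.5414


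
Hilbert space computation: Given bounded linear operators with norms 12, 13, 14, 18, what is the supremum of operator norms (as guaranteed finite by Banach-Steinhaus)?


By the Uniform Boundedness Principle, the supremum of norms is finite.
sup_k ||T_k|| = max(12, 13, 14, 18) = 18

18


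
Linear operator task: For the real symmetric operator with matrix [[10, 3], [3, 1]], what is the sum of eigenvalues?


For a self-adjoint (symmetric) matrix, the eigenvalues are real.
The sum of eigenvalues equals the trace of the matrix.
trace = 10 + 1 = 11

11


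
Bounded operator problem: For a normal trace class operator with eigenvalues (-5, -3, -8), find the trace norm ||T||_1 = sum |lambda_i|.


For a normal operator, singular values equal |eigenvalues|.
Trace norm = sum |lambda_i| = 5 + 3 + 8
= 16

16


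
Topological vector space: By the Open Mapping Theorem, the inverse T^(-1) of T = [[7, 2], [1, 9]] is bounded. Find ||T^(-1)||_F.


det(T) = 7*9 - 2*1 = 61
T^(-1) = (1/61) * [[9, -2], [-1, 7]] = [[0.1475, -0.0328], [-0.0164, 0.1148]]
||T^(-1)||_F^2 = 0.1475^2 + (-0.0328)^2 + (-0.0164)^2 + 0.1148^2 = 0.0363
||T^(-1)||_F = sqrt(0.0363) = 0.1905

0.1905


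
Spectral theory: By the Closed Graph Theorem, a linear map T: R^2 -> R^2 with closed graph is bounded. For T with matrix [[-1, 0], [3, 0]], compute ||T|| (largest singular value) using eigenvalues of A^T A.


A^T A = [[10, 0], [0, 0]]
trace(A^T A) = 10, det(A^T A) = 0
discriminant = 10^2 - 4*0 = 100
Largest eigenvalue of A^T A = (trace + sqrt(disc))/2 = 10.0000
||T|| = sqrt(10.0000) = 3.1623

3.1623


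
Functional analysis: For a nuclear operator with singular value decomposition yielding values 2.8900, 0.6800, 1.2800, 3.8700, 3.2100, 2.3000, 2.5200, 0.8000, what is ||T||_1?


The nuclear norm is the sum of all singular values.
||T||_1 = 2.8900 + 0.6800 + 1.2800 + 3.8700 + 3.2100 + 2.3000 + 2.5200 + 0.8000
= 17.5500

17.5500


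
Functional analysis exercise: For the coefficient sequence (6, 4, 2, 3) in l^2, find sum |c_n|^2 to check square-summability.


sum |c_n|^2 = 6^2 + 4^2 + 2^2 + 3^2
= 36 + 16 + 4 + 9
= 65

65


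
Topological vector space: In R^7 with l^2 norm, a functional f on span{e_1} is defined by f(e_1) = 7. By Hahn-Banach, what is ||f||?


The norm of f is given by ||f|| = sup_{||x||=1} |f(x)|.
On span{e_1}, ||e_1|| = 1, so ||f|| = |f(e_1)| / ||e_1||
= |7| / 1 = 7.0000

7.0000


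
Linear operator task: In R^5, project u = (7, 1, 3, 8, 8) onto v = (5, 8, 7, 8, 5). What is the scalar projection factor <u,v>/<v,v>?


Computing <u,v> = 7*5 + 1*8 + 3*7 + 8*8 + 8*5 = 168
Computing <v,v> = 5^2 + 8^2 + 7^2 + 8^2 + 5^2 = 227
Projection coefficient = 168/227 = 0.7401

0.7401


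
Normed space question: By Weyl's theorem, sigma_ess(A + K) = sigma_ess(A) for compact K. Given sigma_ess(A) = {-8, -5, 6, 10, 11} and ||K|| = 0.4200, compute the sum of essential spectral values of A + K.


By Weyl's theorem, the essential spectrum is invariant under compact perturbations.
sigma_ess(A + K) = sigma_ess(A) = {-8, -5, 6, 10, 11}
Sum = -8 + -5 + 6 + 10 + 11 = 14

14


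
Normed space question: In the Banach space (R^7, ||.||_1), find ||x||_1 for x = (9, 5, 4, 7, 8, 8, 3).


The l^1 norm equals the sum of absolute values of all components.
||x||_1 = 9 + 5 + 4 + 7 + 8 + 8 + 3
= 44

44.0000


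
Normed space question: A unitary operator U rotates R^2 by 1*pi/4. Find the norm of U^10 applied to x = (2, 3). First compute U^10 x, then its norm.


U is a rotation by theta = 1*pi/4
U^10 = rotation by 10*theta = 10*pi/4 = 2*pi/4 (mod 2*pi)
cos(2*pi/4) = 0.0000, sin(2*pi/4) = 1.0000
U^10 x = (0.0000 * 2 - 1.0000 * 3, 1.0000 * 2 + 0.0000 * 3)
= (-3.0000, 2.0000)
||U^10 x|| = sqrt((-3.0000)^2 + 2.0000^2) = sqrt(13.0000) = 3.6056

3.6056


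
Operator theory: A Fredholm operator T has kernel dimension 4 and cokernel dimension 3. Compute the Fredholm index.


The Fredholm index is defined as ind(T) = dim(ker T) - dim(coker T)
= 4 - 3
= 1

1


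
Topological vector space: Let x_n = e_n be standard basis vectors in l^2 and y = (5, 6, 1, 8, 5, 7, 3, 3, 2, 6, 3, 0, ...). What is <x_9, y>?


x_9 = e_9 is the standard basis vector with 1 in position 9.
<x_9, y> = y_9 = 2
As n -> infinity, <x_n, y> -> 0, confirming weak convergence of (x_n) to 0.

2


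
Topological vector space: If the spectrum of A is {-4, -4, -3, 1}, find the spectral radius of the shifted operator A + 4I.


Spectrum of A + 4I = {0, 0, 1, 5}
Spectral radius = max |lambda| over the shifted spectrum
= max(0, 0, 1, 5) = 5

5


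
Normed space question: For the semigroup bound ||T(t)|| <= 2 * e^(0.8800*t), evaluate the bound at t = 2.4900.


||T(2.4900)|| <= 2 * exp(0.8800 * 2.4900)
= 2 * exp(2.1912)
= 2 * 8.9459
= 17.8919

17.8919


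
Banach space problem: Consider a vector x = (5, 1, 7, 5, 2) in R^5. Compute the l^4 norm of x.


The l^4 norm = (sum |x_i|^4)^(1/4)
Sum of 4th powers = 625 + 1 + 2401 + 625 + 16 = 3668
||x||_4 = (3668)^(1/4) = 7.7823

7.7823


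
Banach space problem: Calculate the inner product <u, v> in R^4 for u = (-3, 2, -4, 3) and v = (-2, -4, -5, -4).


Computing the standard inner product <u, v> = sum u_i * v_i
= -3*-2 + 2*-4 + -4*-5 + 3*-4
= 6 + -8 + 20 + -12
= 6

6


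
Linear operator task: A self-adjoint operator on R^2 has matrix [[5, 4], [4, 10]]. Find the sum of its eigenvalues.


For a self-adjoint (symmetric) matrix, the eigenvalues are real.
The sum of eigenvalues equals the trace of the matrix.
trace = 5 + 10 = 15

15


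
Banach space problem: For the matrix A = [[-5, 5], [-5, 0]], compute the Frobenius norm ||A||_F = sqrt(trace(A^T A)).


||A||_F^2 = sum a_ij^2
= (-5)^2 + 5^2 + (-5)^2 + 0^2
= 25 + 25 + 25 + 0 = 75
||A||_F = sqrt(75) = 8.6603

8.6603


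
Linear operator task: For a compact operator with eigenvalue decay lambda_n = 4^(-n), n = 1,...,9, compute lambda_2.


The eigenvalue formula gives lambda_2 = 1/4^2
= 1/16
= 0.0625

0.0625


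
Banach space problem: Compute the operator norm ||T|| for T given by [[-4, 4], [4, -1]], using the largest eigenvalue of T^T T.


A^T A = [[32, -20], [-20, 17]]
trace(A^T A) = 49, det(A^T A) = 144
discriminant = 49^2 - 4*144 = 1825
Largest eigenvalue of A^T A = (trace + sqrt(disc))/2 = 45.8600
||T|| = sqrt(45.8600) = 6.7720

6.7720


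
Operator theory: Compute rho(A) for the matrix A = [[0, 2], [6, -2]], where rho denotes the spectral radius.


For a 2x2 matrix, eigenvalues satisfy lambda^2 - (trace)*lambda + det = 0
trace = 0 + -2 = -2
det = 0*-2 - 2*6 = -12
discriminant = (-2)^2 - 4*(-12) = 52
spectral radius = max |eigenvalue| = 4.6056

4.6056


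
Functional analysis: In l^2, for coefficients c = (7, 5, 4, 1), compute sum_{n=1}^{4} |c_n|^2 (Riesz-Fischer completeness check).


sum |c_n|^2 = 7^2 + 5^2 + 4^2 + 1^2
= 49 + 25 + 16 + 1
= 91

91


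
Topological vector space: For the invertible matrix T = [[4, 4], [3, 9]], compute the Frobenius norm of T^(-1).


det(T) = 4*9 - 4*3 = 24
T^(-1) = (1/24) * [[9, -4], [-3, 4]] = [[0.3750, -0.1667], [-0.1250, 0.1667]]
||T^(-1)||_F^2 = 0.3750^2 + (-0.1667)^2 + (-0.1250)^2 + 0.1667^2 = 0.2118
||T^(-1)||_F = sqrt(0.2118) = 0.4602

0.4602


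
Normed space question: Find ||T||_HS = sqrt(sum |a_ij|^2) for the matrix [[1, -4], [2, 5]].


The Hilbert-Schmidt norm is sqrt(sum of squares of all entries).
Sum of squares = 1^2 + (-4)^2 + 2^2 + 5^2
= 1 + 16 + 4 + 25 = 46
||T||_HS = sqrt(46) = 6.7823

6.7823


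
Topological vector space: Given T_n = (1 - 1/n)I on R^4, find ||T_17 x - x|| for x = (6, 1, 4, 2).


T_17 x - x = (1 - 1/17)x - x = -x/17
||x|| = sqrt(57) = 7.5498
||T_17 x - x|| = ||x||/17 = 7.5498/17 = 0.4441

0.4441


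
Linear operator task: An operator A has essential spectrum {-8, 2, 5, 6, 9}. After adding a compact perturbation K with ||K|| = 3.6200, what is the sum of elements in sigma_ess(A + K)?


By Weyl's theorem, the essential spectrum is invariant under compact perturbations.
sigma_ess(A + K) = sigma_ess(A) = {-8, 2, 5, 6, 9}
Sum = -8 + 2 + 5 + 6 + 9 = 14

14


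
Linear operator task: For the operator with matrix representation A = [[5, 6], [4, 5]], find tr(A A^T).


trace(A * A^T) = sum of squares of all entries
= 5^2 + 6^2 + 4^2 + 5^2
= 25 + 36 + 16 + 25
= 102

102


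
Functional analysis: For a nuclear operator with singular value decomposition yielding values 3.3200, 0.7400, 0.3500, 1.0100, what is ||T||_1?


The nuclear norm is the sum of all singular values.
||T||_1 = 3.3200 + 0.7400 + 0.3500 + 1.0100
= 5.4200

5.4200


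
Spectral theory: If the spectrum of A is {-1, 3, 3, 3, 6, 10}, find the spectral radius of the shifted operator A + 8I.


Spectrum of A + 8I = {7, 11, 11, 11, 14, 18}
Spectral radius = max |lambda| over the shifted spectrum
= max(7, 11, 11, 11, 14, 18) = 18

18


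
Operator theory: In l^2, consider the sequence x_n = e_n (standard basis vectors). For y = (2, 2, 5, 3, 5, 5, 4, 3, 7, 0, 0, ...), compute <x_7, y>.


x_7 = e_7 is the standard basis vector with 1 in position 7.
<x_7, y> = y_7 = 4
As n -> infinity, <x_n, y> -> 0, confirming weak convergence of (x_n) to 0.

4


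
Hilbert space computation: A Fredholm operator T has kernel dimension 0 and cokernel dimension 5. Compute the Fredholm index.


The Fredholm index is defined as ind(T) = dim(ker T) - dim(coker T)
= 0 - 5
= -5

-5


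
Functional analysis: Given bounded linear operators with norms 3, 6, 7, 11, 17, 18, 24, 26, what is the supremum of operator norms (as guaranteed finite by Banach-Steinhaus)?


By the Uniform Boundedness Principle, the supremum of norms is finite.
sup_k ||T_k|| = max(3, 6, 7, 11, 17, 18, 24, 26) = 26

26


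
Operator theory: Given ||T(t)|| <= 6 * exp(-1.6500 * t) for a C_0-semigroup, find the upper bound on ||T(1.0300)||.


||T(1.0300)|| <= 6 * exp(-1.6500 * 1.0300)
= 6 * exp(-1.6995)
= 6 * 0.1828
= 1.0966

1.0966


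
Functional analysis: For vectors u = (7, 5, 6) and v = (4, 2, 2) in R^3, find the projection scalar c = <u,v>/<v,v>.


Computing <u,v> = 7*4 + 5*2 + 6*2 = 50
Computing <v,v> = 4^2 + 2^2 + 2^2 = 24
Projection coefficient = 50/24 = 2.0833

2.0833


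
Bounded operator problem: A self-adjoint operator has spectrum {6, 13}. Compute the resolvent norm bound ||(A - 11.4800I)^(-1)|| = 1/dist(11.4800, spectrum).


dist(11.4800, {6, 13}) = min(|11.4800 - 6|, |11.4800 - 13|)
= min(5.4800, 1.5200) = 1.5200
Resolvent bound = 1/1.5200 = 0.6579

0.6579


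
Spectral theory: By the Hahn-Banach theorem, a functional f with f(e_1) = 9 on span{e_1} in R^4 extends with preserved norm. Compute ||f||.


The norm of f is given by ||f|| = sup_{||x||=1} |f(x)|.
On span{e_1}, ||e_1|| = 1, so ||f|| = |f(e_1)| / ||e_1||
= |9| / 1 = 9.0000

9.0000


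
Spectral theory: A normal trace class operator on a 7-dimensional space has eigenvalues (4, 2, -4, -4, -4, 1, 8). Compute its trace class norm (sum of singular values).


For a normal operator, singular values equal |eigenvalues|.
Trace norm = sum |lambda_i| = 4 + 2 + 4 + 4 + 4 + 1 + 8
= 27

27


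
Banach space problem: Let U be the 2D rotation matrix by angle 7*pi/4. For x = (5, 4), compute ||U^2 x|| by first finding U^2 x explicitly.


U is a rotation by theta = 7*pi/4
U^2 = rotation by 2*theta = 14*pi/4 = 6*pi/4 (mod 2*pi)
cos(6*pi/4) = 0.0000, sin(6*pi/4) = -1.0000
U^2 x = (0.0000 * 5 - -1.0000 * 4, -1.0000 * 5 + 0.0000 * 4)
= (4.0000, -5.0000)
||U^2 x|| = sqrt(4.0000^2 + (-5.0000)^2) = sqrt(41.0000) = 6.4031

6.4031


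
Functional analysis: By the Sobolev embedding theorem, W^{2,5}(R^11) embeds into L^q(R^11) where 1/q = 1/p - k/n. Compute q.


Using the Sobolev embedding formula: 1/q = 1/p - k/n
1/q = 1/5 - 2/11 = 1/55
q = 1/(1/55) = 55

55.0000


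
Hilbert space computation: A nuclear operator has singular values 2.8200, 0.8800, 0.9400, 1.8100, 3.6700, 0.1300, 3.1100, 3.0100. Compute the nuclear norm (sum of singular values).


The nuclear norm is the sum of all singular values.
||T||_1 = 2.8200 + 0.8800 + 0.9400 + 1.8100 + 3.6700 + 0.1300 + 3.1100 + 3.0100
= 16.3700

16.3700


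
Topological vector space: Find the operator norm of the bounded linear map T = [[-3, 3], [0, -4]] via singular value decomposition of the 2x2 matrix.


A^T A = [[9, -9], [-9, 25]]
trace(A^T A) = 34, det(A^T A) = 144
discriminant = 34^2 - 4*144 = 580
Largest eigenvalue of A^T A = (trace + sqrt(disc))/2 = 29.0416
||T|| = sqrt(29.0416) = 5.3890

5.3890


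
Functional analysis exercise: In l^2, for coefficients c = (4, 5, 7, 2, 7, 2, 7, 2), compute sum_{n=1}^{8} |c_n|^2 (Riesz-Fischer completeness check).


sum |c_n|^2 = 4^2 + 5^2 + 7^2 + 2^2 + 7^2 + 2^2 + 7^2 + 2^2
= 16 + 25 + 49 + 4 + 49 + 4 + 49 + 4
= 200

200


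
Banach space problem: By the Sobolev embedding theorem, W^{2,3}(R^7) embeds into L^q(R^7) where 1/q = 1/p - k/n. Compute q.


Using the Sobolev embedding formula: 1/q = 1/p - k/n
1/q = 1/3 - 2/7 = 1/21
q = 1/(1/21) = 21

21.0000


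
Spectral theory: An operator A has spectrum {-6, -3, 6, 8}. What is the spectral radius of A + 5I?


Spectrum of A + 5I = {-1, 2, 11, 13}
Spectral radius = max |lambda| over the shifted spectrum
= max(1, 2, 11, 13) = 13

13


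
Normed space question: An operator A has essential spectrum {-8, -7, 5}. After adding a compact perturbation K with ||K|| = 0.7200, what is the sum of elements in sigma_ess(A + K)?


By Weyl's theorem, the essential spectrum is invariant under compact perturbations.
sigma_ess(A + K) = sigma_ess(A) = {-8, -7, 5}
Sum = -8 + -7 + 5 = -10

-10


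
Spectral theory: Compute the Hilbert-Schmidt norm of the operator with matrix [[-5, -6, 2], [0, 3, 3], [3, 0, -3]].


The Hilbert-Schmidt norm is sqrt(sum of squares of all entries).
Sum of squares = (-5)^2 + (-6)^2 + 2^2 + 0^2 + 3^2 + 3^2 + 3^2 + 0^2 + (-3)^2
= 25 + 36 + 4 + 0 + 9 + 9 + 9 + 0 + 9 = 101
||T||_HS = sqrt(101) = 10.0499

10.0499


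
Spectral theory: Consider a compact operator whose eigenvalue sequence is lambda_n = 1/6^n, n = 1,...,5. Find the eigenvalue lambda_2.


The eigenvalue formula gives lambda_2 = 1/6^2
= 1/36
= 0.0278

0.0278


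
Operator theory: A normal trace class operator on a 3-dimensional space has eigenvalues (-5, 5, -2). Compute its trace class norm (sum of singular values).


For a normal operator, singular values equal |eigenvalues|.
Trace norm = sum |lambda_i| = 5 + 5 + 2
= 12

12


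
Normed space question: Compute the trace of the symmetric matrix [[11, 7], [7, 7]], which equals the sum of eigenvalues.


For a self-adjoint (symmetric) matrix, the eigenvalues are real.
The sum of eigenvalues equals the trace of the matrix.
trace = 11 + 7 = 18

18


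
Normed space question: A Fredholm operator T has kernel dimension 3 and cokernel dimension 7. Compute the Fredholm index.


The Fredholm index is defined as ind(T) = dim(ker T) - dim(coker T)
= 3 - 7
= -4

-4


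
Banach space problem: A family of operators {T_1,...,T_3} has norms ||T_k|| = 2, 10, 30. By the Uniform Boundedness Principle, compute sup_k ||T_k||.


By the Uniform Boundedness Principle, the supremum of norms is finite.
sup_k ||T_k|| = max(2, 10, 30) = 30

30


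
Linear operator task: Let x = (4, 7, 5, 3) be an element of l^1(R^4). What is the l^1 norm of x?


The l^1 norm equals the sum of absolute values of all components.
||x||_1 = 4 + 7 + 5 + 3
= 19

19.0000


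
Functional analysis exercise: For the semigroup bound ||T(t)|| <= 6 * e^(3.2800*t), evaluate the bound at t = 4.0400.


||T(4.0400)|| <= 6 * exp(3.2800 * 4.0400)
= 6 * exp(13.2512)
= 6 * 568752.1332
= 3.4125e+06

3.4125e+06


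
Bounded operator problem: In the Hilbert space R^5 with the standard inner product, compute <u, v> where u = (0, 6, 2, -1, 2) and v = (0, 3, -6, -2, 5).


Computing the standard inner product <u, v> = sum u_i * v_i
= 0*0 + 6*3 + 2*-6 + -1*-2 + 2*5
= 0 + 18 + -12 + 2 + 10
= 18

18


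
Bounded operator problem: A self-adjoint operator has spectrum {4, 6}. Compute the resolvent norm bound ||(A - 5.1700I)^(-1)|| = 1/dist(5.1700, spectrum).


dist(5.1700, {4, 6}) = min(|5.1700 - 4|, |5.1700 - 6|)
= min(1.1700, 0.8300) = 0.8300
Resolvent bound = 1/0.8300 = 1.2048

1.2048


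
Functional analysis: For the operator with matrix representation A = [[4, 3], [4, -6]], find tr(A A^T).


trace(A * A^T) = sum of squares of all entries
= 4^2 + 3^2 + 4^2 + (-6)^2
= 16 + 9 + 16 + 36
= 77

77


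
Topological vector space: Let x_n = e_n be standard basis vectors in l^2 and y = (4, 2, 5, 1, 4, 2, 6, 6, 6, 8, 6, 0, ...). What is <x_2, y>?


x_2 = e_2 is the standard basis vector with 1 in position 2.
<x_2, y> = y_2 = 2
As n -> infinity, <x_n, y> -> 0, confirming weak convergence of (x_n) to 0.

2


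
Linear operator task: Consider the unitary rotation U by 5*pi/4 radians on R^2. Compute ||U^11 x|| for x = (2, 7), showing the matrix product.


U is a rotation by theta = 5*pi/4
U^11 = rotation by 11*theta = 55*pi/4 = 7*pi/4 (mod 2*pi)
cos(7*pi/4) = 0.7071, sin(7*pi/4) = -0.7071
U^11 x = (0.7071 * 2 - -0.7071 * 7, -0.7071 * 2 + 0.7071 * 7)
= (6.3640, 3.5355)
||U^11 x|| = sqrt(6.3640^2 + 3.5355^2) = sqrt(53.0000) = 7.2801

7.2801


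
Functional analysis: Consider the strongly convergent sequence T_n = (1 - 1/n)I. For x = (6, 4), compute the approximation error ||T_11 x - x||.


T_11 x - x = (1 - 1/11)x - x = -x/11
||x|| = sqrt(52) = 7.2111
||T_11 x - x|| = ||x||/11 = 7.2111/11 = 0.6556

0.6556


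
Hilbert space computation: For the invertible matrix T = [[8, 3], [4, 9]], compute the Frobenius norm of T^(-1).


det(T) = 8*9 - 3*4 = 60
T^(-1) = (1/60) * [[9, -3], [-4, 8]] = [[0.1500, -0.0500], [-0.0667, 0.1333]]
||T^(-1)||_F^2 = 0.1500^2 + (-0.0500)^2 + (-0.0667)^2 + 0.1333^2 = 0.0472
||T^(-1)||_F = sqrt(0.0472) = 0.2173

0.2173


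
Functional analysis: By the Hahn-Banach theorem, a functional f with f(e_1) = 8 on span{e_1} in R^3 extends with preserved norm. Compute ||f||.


The norm of f is given by ||f|| = sup_{||x||=1} |f(x)|.
On span{e_1}, ||e_1|| = 1, so ||f|| = |f(e_1)| / ||e_1||
= |8| / 1 = 8.0000

8.0000


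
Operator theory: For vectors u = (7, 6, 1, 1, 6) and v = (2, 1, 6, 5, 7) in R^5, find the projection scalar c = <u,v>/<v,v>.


Computing <u,v> = 7*2 + 6*1 + 1*6 + 1*5 + 6*7 = 73
Computing <v,v> = 2^2 + 1^2 + 6^2 + 5^2 + 7^2 = 115
Projection coefficient = 73/115 = 0.6348

0.6348


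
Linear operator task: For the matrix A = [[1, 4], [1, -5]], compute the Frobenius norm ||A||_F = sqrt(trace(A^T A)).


||A||_F^2 = sum a_ij^2
= 1^2 + 4^2 + 1^2 + (-5)^2
= 1 + 16 + 1 + 25 = 43
||A||_F = sqrt(43) = 6.5574

6.5574
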